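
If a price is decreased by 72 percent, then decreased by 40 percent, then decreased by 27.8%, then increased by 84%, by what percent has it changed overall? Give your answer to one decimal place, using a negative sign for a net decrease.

-77.7%

A 72% decrease multiplies by 0.28.
Then a 40% decrease: 0.28 × 0.6 = 0.168.
Then a 27.8% decrease: 0.168 × 0.722 = 0.121296.
Then an 84% increase: 0.121296 × 1.84 = 0.22318464.
Overall factor 0.22318464, i.e. -77.7%.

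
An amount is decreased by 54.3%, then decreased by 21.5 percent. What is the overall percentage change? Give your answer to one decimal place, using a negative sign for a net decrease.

-64.1%

The combined multiplier is 0.457 × 0.785 = 0.358745.
That corresponds to a decrease of 64.1%.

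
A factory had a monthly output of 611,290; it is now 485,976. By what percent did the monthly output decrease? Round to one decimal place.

20.5%

Change: 485,976 − 611,290 = -125,314.
Relative to the original: -125,314 ÷ 611,290 ≈ -20.5%.
So the monthly output decreased by 20.5%.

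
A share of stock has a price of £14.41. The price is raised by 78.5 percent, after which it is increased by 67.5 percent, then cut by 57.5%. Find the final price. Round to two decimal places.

£18.31

After the 78.5% increase: £14.41 × 1.785 = £25.72185.
Apply the 67.5% increase: £25.72185 × 1.675 = £43.08409875.
57.5% decrease: £43.08409875 × 0.425 = £18.31074196875 ≈ £18.31.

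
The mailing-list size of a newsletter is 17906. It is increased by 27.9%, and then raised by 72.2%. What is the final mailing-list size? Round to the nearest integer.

39437

After the 27.9% increase: 17906 × 1.279 = 22901.774.
Apply the 72.2% increase: 22901.774 × 1.722 = 39436.854828 ≈ 39437.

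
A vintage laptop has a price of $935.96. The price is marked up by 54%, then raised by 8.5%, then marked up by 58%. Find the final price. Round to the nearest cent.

Each change multiplies by a factor: 1.54 × 1.085 × 1.58 = 2.640022.
$935.96 × 2.640022 = $2470.95499112 ≈ $2470.95.

$2470.95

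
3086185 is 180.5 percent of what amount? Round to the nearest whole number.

3086185 ÷ 1.805 ≈ 1709798.

1709798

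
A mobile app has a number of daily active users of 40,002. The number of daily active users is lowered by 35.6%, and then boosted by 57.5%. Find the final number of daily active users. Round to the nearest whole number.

Each change multiplies by a factor: 0.644 × 1.575 = 1.0143.
40,002 × 1.0143 = 40574.0286 ≈ 40,574.

40,574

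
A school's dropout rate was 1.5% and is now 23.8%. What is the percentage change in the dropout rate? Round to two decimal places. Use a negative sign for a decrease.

1486.67%

The change is 23.8 − 1.5 = 22.3 percentage points.
Relative to the original 1.5%, that is 22.3 ÷ 1.5 ≈ 1486.67%.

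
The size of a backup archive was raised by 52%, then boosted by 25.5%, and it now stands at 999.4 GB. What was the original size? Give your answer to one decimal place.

Undoing the 25.5% increase: 999.4 ÷ 1.255 ≈ 796.334661.
Undoing the 52% increase: 796.334661 ÷ 1.52 ≈ 523.9 GB.

523.9 GB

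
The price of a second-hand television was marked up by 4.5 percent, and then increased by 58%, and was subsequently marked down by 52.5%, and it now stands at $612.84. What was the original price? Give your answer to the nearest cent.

$781.41

Undoing the 52.5% decrease: $612.84 ÷ 0.475 ≈ $1290.189474.
Undoing the 58% increase: $1290.189474 ÷ 1.58 ≈ $816.575616.
Undoing the 4.5% increase: $816.575616 ÷ 1.045 ≈ $781.41.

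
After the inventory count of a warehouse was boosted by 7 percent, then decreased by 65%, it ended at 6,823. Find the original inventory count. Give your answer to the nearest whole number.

18,219

The overall multiplier applied was 1.07 × 0.35 = 0.3745.
So the original inventory count was 6,823 ÷ 0.3745 ≈ 18,219.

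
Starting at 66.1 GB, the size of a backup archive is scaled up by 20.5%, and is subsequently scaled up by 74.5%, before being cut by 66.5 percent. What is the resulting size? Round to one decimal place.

46.6 GB

Each change multiplies by a factor: 1.205 × 1.745 × 0.335 = 0.704412875.
66.1 × 0.704412875 = 46.5616910375 ≈ 46.6.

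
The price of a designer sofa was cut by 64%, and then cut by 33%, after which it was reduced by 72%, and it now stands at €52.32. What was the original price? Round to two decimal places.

€774.70

Undoing the 72% decrease: €52.32 ÷ 0.28 ≈ €186.857143.
Undoing the 33% decrease: €186.857143 ÷ 0.67 ≈ €278.891258.
Undoing the 64% decrease: €278.891258 ÷ 0.36 ≈ €774.70.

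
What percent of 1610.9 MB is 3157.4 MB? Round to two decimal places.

196.00%

3157.4 MB ÷ 1610.9 MB ≈ 196.00%.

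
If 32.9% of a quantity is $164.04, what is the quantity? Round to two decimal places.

$498.60

$164.04 ÷ 0.329 ≈ $498.60.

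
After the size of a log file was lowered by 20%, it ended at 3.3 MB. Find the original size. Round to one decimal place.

The overall multiplier applied was 0.8.
So the original size was 3.3 ÷ 0.8 ≈ 4.1 MB.

4.1 MB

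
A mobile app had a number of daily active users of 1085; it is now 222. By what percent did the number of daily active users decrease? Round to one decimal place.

Change: 222 − 1085 = -863.
Relative to the original: -863 ÷ 1085 ≈ -79.5%.
So the number of daily active users decreased by 79.5%.

79.5%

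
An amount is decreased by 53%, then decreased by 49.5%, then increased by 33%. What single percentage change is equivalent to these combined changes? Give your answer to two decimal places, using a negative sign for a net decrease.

A 53% decrease multiplies by 0.47.
Then a 49.5% decrease: 0.47 × 0.505 = 0.23735.
Then a 33% increase: 0.23735 × 1.33 = 0.3156755.
Overall factor 0.3156755, i.e. -68.43%.

-68.43%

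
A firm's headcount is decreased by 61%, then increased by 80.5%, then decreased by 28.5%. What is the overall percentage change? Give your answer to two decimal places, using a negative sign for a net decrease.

A 61% decrease multiplies by 0.39.
Then an 80.5% increase: 0.39 × 1.805 = 0.70395.
Then a 28.5% decrease: 0.70395 × 0.715 = 0.50332425.
Overall factor 0.50332425, i.e. -49.67%.

-49.67%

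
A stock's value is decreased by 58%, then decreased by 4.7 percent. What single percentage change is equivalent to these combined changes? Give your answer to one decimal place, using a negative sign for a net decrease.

The combined multiplier is 0.42 × 0.953 = 0.40026.
That corresponds to a decrease of 60.0%.

-60.0%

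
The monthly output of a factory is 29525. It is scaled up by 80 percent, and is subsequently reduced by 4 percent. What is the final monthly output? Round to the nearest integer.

After the 80% increase: 29525 × 1.8 = 53145.
Apply the 4% decrease: 53145 × 0.96 = 51019.2 ≈ 51019.

51019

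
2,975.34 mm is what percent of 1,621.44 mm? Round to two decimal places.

183.50%

2,975.34 mm ÷ 1,621.44 mm ≈ 183.50%.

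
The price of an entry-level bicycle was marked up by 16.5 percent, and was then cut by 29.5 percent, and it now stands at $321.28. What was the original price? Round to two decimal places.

Undoing the 29.5% decrease: $321.28 ÷ 0.705 ≈ $455.716312.
Undoing the 16.5% increase: $455.716312 ÷ 1.165 ≈ $391.17.

$391.17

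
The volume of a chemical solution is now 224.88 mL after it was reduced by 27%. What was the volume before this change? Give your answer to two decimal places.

308.05 mL

The overall multiplier applied was 0.73.
So the original volume was 224.88 ÷ 0.73 ≈ 308.05 mL.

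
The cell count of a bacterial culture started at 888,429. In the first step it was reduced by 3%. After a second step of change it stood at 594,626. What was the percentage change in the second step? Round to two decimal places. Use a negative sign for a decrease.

-31.00%

After the first step: 888,429 × 0.97 = 861776.13.
Second-step multiplier: 594,626 ÷ 861776.13 ≈ 0.690001.
That is a change of -31.00%.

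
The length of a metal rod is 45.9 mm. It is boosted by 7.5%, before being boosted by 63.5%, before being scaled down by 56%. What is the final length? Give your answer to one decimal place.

35.5 mm

After the 7.5% increase: 45.9 × 1.075 = 49.3425.
63.5% increase: 49.3425 × 1.635 = 80.6749875.
56% decrease: 80.6749875 × 0.44 = 35.4969945 ≈ 35.5.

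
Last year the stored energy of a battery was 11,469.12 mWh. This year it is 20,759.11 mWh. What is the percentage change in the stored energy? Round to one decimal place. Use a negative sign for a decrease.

81.0%

Change: 20,759.11 − 11,469.12 = 9,289.99.
Relative to the original: 9,289.99 ÷ 11,469.12 ≈ 81.0%.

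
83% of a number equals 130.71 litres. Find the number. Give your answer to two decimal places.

157.48 litres

130.71 litres ÷ 0.83 ≈ 157.48 litres.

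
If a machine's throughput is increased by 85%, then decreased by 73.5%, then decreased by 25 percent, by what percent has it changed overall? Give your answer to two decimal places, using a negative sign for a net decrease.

-63.23%

The combined multiplier is 1.85 × 0.265 × 0.75 = 0.3676875.
That corresponds to a decrease of 63.23%.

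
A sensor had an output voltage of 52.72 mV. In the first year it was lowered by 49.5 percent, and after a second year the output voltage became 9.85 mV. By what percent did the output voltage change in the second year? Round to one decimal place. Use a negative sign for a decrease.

-63.0%

After the first year: 52.72 × 0.505 = 26.6236.
Second-year multiplier: 9.85 ÷ 26.6236 ≈ 0.36997.
That is a change of -63.0%.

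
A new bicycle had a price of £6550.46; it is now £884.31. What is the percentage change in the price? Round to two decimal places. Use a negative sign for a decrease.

-86.50%

Change: £884.31 − £6550.46 = -£5666.15.
Relative to the original: -£5666.15 ÷ £6550.46 ≈ -86.50%.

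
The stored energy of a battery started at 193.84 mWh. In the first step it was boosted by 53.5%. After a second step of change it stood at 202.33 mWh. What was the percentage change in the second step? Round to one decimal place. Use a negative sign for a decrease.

-32.0%

After the first step: 193.84 × 1.535 = 297.5444.
Second-step multiplier: 202.33 ÷ 297.5444 ≈ 0.68.
That is a change of -32.0%.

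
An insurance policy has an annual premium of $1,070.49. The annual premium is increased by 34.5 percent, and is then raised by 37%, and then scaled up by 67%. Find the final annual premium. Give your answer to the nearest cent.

$3,294.14

Each change multiplies by a factor: 1.345 × 1.37 × 1.67 = 3.0772255.
$1,070.49 × 3.0772255 = $3294.139125495 ≈ $3,294.14.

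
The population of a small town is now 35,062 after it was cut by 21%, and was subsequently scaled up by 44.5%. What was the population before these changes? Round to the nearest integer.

The overall multiplier applied was 0.79 × 1.445 = 1.14155.
So the original population was 35,062 ÷ 1.14155 ≈ 30,714.

30,714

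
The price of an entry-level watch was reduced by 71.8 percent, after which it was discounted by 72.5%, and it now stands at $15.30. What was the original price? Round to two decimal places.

Undoing the 72.5% decrease: $15.30 ÷ 0.275 ≈ $55.636364.
Undoing the 71.8% decrease: $55.636364 ÷ 0.282 ≈ $197.29.

$197.29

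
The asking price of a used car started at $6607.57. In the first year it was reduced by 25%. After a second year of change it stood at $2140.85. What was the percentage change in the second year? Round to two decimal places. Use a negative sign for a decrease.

After the first year: $6607.57 × 0.75 = $4955.6775.
Second-year multiplier: $2140.85 ÷ $4955.6775 ≈ 0.431999.
That is a change of -56.80%.

-56.80%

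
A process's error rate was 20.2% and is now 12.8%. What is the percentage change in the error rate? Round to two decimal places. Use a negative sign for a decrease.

-36.63%

The change is 12.8 − 20.2 = -7.4 percentage points.
Relative to the original 20.2%, that is -7.4 ÷ 20.2 ≈ -36.63%.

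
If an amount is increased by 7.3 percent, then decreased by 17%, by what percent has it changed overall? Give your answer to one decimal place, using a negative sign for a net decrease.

-10.9%

The combined multiplier is 1.073 × 0.83 = 0.89059.
That corresponds to a decrease of 10.9%.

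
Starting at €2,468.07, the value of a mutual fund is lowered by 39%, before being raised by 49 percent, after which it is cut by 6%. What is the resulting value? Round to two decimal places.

Each change multiplies by a factor: 0.61 × 1.49 × 0.94 = 0.854366.
€2,468.07 × 0.854366 = €2108.63509362 ≈ €2,108.64.

€2,108.64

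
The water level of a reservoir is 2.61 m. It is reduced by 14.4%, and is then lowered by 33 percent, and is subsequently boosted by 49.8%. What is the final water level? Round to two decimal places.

Apply the 14.4% decrease: 2.61 × 0.856 = 2.23416.
After the 33% decrease: 2.23416 × 0.67 = 1.4968872.
Apply the 49.8% increase: 1.4968872 × 1.498 = 2.2423370256 ≈ 2.24.

2.24 m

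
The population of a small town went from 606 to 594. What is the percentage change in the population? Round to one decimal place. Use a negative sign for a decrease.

-2.0%

Change: 594 − 606 = -12.
Relative to the original: -12 ÷ 606 ≈ -2.0%.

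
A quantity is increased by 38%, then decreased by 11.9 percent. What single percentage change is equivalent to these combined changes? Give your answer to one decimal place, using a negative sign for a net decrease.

21.6%

The combined multiplier is 1.38 × 0.881 = 1.21578.
That corresponds to an increase of 21.6%.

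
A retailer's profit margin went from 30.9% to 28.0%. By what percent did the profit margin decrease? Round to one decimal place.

The change is 28.0 − 30.9 = -2.9 percentage points.
Relative to the original 30.9%, that is -2.9 ÷ 30.9 ≈ -9.4%.
So the profit margin fell by 9.4%.

9.4%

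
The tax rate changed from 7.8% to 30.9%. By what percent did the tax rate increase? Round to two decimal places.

296.15%

The change is 30.9 − 7.8 = 23.1 percentage points.
Relative to the original 7.8%, that is 23.1 ÷ 7.8 ≈ 296.15%.
So the tax rate rose by 296.15%.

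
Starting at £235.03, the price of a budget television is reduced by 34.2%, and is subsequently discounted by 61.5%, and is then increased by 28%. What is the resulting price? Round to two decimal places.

After the 34.2% decrease: £235.03 × 0.658 = £154.64974.
61.5% decrease: £154.64974 × 0.385 = £59.5401499.
28% increase: £59.5401499 × 1.28 = £76.211391872 ≈ £76.21.

£76.21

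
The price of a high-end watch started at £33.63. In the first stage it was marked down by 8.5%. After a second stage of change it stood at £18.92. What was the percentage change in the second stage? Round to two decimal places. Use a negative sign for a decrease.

After the first stage: £33.63 × 0.915 = £30.77145.
Second-stage multiplier: £18.92 ÷ £30.77145 ≈ 0.614856.
That is a change of -38.51%.

-38.51%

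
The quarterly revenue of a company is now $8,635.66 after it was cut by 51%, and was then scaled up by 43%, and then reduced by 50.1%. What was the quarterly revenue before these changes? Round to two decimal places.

Undoing the 50.1% decrease: $8,635.66 ÷ 0.499 ≈ $17305.931864.
Undoing the 43% increase: $17305.931864 ÷ 1.43 ≈ $12102.050255.
Undoing the 51% decrease: $12102.050255 ÷ 0.49 ≈ $24,698.06.

$24,698.06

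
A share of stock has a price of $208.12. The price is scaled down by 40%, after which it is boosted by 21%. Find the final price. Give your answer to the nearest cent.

$151.10

40% decrease: $208.12 × 0.6 = $124.872.
After the 21% increase: $124.872 × 1.21 = $151.09512 ≈ $151.10.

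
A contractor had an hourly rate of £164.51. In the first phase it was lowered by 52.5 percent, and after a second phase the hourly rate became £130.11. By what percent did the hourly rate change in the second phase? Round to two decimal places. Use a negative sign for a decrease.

66.50%

After the first phase: £164.51 × 0.475 = £78.14225.
Second-phase multiplier: £130.11 ÷ £78.14225 ≈ 1.66504.
That is a change of 66.50%.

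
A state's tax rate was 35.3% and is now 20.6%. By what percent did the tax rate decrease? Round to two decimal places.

41.64%

The change is 20.6 − 35.3 = -14.7 percentage points.
Relative to the original 35.3%, that is -14.7 ÷ 35.3 ≈ -41.64%.
So the tax rate fell by 41.64%.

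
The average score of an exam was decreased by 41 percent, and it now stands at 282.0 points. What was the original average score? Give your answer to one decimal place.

The overall multiplier applied was 0.59.
So the original average score was 282.0 ÷ 0.59 ≈ 478.0 points.

478.0 points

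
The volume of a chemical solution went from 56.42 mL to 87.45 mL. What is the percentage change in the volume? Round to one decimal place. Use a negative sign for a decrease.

55.0%

Change: 87.45 − 56.42 = 31.03.
Relative to the original: 31.03 ÷ 56.42 ≈ 55.0%.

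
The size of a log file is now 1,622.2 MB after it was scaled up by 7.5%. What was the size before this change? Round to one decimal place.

1,509.0 MB

The overall multiplier applied was 1.075.
So the original size was 1,622.2 ÷ 1.075 ≈ 1,509.0 MB.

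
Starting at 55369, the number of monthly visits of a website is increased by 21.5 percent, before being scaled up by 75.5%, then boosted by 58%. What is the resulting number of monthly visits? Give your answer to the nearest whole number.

After the 21.5% increase: 55369 × 1.215 = 67273.335.
75.5% increase: 67273.335 × 1.755 = 118064.702925.
58% increase: 118064.702925 × 1.58 = 186542.2306215 ≈ 186542.

186542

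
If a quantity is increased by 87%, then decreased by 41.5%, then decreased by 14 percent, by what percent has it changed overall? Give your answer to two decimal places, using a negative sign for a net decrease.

The combined multiplier is 1.87 × 0.585 × 0.86 = 0.940797.
That corresponds to a decrease of 5.92%.

-5.92%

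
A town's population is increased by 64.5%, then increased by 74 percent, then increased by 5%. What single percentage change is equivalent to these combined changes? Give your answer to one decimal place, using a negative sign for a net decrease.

The combined multiplier is 1.645 × 1.74 × 1.05 = 3.005415.
That corresponds to an increase of 200.5%.

200.5%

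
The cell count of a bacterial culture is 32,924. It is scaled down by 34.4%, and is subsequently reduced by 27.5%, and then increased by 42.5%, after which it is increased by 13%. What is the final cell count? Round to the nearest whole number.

25,214

Each change multiplies by a factor: 0.656 × 0.725 × 1.425 × 1.13 = 0.7658349.
32,924 × 0.7658349 = 25214.3482476 ≈ 25,214.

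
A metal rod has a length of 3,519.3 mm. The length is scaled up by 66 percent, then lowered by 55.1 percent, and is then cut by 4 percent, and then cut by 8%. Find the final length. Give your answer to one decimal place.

2,316.7 mm

After the 66% increase: 3,519.3 × 1.66 = 5842.038.
After the 55.1% decrease: 5842.038 × 0.449 = 2623.075062.
4% decrease: 2623.075062 × 0.96 = 2518.15205952.
After the 8% decrease: 2518.15205952 × 0.92 = 2316.6998947584 ≈ 2,316.7.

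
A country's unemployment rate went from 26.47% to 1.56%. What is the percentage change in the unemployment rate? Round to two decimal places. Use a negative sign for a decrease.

-94.11%

The change is 1.56 − 26.47 = -24.91 percentage points.
Relative to the original 26.47%, that is -24.91 ÷ 26.47 ≈ -94.11%.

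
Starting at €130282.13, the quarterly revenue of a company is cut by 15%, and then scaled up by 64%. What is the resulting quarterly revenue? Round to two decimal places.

Each change multiplies by a factor: 0.85 × 1.64 = 1.394.
€130282.13 × 1.394 = €181613.28922 ≈ €181613.29.

€181613.29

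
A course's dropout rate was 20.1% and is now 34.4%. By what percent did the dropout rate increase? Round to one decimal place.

The change is 34.4 − 20.1 = 14.3 percentage points.
Relative to the original 20.1%, that is 14.3 ÷ 20.1 ≈ 71.1%.
So the dropout rate rose by 71.1%.

71.1%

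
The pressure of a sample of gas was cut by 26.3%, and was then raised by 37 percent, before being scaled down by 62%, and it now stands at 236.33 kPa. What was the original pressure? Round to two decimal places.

615.95 kPa

Undoing the 62% decrease: 236.33 ÷ 0.38 ≈ 621.921053.
Undoing the 37% increase: 621.921053 ÷ 1.37 ≈ 453.956973.
Undoing the 26.3% decrease: 453.956973 ÷ 0.737 ≈ 615.95 kPa.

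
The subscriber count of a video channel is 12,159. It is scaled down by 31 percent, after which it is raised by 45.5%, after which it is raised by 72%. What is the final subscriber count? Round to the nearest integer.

20,996

Each change multiplies by a factor: 0.69 × 1.455 × 1.72 = 1.726794.
12,159 × 1.726794 = 20996.088246 ≈ 20,996.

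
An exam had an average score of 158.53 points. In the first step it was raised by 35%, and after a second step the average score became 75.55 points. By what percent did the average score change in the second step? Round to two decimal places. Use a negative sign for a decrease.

After the first step: 158.53 × 1.35 = 214.0155.
Second-step multiplier: 75.55 ÷ 214.0155 ≈ 0.353012.
That is a change of -64.70%.

-64.70%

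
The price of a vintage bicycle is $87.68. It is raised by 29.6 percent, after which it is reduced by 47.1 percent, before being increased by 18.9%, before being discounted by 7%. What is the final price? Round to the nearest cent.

Apply the 29.6% increase: $87.68 × 1.296 = $113.63328.
After the 47.1% decrease: $113.63328 × 0.529 = $60.11200512.
Apply the 18.9% increase: $60.11200512 × 1.189 = $71.47317408768.
7% decrease: $71.47317408768 × 0.93 = $66.4700519015424 ≈ $66.47.

$66.47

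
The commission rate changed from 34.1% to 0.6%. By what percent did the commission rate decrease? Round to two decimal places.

98.24%

The change is 0.6 − 34.1 = -33.5 percentage points.
Relative to the original 34.1%, that is -33.5 ÷ 34.1 ≈ -98.24%.
So the commission rate fell by 98.24%.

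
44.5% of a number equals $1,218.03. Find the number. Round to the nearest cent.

$2,737.15

$1,218.03 ÷ 0.445 ≈ $2,737.15.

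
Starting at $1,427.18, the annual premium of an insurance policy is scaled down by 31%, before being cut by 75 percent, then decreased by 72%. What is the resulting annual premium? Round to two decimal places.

After the 31% decrease: $1,427.18 × 0.69 = $984.7542.
75% decrease: $984.7542 × 0.25 = $246.18855.
72% decrease: $246.18855 × 0.28 = $68.932794 ≈ $68.93.

$68.93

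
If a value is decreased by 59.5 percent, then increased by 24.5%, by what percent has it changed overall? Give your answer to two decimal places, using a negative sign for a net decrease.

A 59.5% decrease multiplies by 0.405.
Then a 24.5% increase: 0.405 × 1.245 = 0.504225.
Overall factor 0.504225, i.e. -49.58%.

-49.58%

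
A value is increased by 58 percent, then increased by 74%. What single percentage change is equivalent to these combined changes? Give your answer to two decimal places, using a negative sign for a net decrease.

174.92%

The combined multiplier is 1.58 × 1.74 = 2.7492.
That corresponds to an increase of 174.92%.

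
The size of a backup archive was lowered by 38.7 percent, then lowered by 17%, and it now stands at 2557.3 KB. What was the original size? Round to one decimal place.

The overall multiplier applied was 0.613 × 0.83 = 0.50879.
So the original size was 2557.3 ÷ 0.50879 ≈ 5026.2 KB.

5026.2 KB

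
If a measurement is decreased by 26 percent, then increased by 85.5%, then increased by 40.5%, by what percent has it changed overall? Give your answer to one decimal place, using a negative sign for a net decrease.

92.9%

The combined multiplier is 0.74 × 1.855 × 1.405 = 1.9286435.
That corresponds to an increase of 92.9%.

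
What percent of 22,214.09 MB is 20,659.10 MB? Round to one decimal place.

93.0%

20,659.10 MB ÷ 22,214.09 MB ≈ 93.0%.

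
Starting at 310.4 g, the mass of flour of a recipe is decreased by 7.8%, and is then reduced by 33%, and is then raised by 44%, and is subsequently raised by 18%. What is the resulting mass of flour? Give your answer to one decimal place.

325.8 g

Apply the 7.8% decrease: 310.4 × 0.922 = 286.1888.
Apply the 33% decrease: 286.1888 × 0.67 = 191.746496.
Apply the 44% increase: 191.746496 × 1.44 = 276.11495424.
Apply the 18% increase: 276.11495424 × 1.18 = 325.8156460032 ≈ 325.8.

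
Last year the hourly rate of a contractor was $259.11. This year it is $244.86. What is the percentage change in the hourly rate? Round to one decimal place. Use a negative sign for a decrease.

Change: $244.86 − $259.11 = -$14.25.
Relative to the original: -$14.25 ÷ $259.11 ≈ -5.5%.

-5.5%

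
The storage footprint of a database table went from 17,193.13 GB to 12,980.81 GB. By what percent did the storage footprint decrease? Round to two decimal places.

Change: 12,980.81 − 17,193.13 = -4,212.32.
Relative to the original: -4,212.32 ÷ 17,193.13 ≈ -24.50%.
So the storage footprint decreased by 24.50%.

24.50%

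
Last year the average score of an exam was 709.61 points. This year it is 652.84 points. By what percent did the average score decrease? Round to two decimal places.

Change: 652.84 − 709.61 = -56.77.
Relative to the original: -56.77 ÷ 709.61 ≈ -8.00%.
So the average score decreased by 8.00%.

8.00%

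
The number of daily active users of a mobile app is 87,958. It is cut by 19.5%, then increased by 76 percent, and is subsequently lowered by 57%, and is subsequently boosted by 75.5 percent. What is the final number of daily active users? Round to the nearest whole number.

Each change multiplies by a factor: 0.805 × 1.76 × 0.43 × 1.755 = 1.06918812.
87,958 × 1.06918812 = 94043.64865896 ≈ 94,044.

94,044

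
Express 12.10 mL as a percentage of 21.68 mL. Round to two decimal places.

55.81%

12.10 mL ÷ 21.68 mL ≈ 55.81%.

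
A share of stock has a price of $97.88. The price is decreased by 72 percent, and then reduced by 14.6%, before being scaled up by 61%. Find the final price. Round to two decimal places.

Apply the 72% decrease: $97.88 × 0.28 = $27.4064.
After the 14.6% decrease: $27.4064 × 0.854 = $23.4050656.
61% increase: $23.4050656 × 1.61 = $37.682155616 ≈ $37.68.

$37.68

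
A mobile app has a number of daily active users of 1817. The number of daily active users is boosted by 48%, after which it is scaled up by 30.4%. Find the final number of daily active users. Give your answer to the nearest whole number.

3507

Each change multiplies by a factor: 1.48 × 1.304 = 1.92992.
1817 × 1.92992 = 3506.66464 ≈ 3507.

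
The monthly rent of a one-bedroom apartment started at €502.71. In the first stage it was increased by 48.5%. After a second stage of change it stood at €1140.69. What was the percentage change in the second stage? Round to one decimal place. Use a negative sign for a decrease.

After the first stage: €502.71 × 1.485 = €746.52435.
Second-stage multiplier: €1140.69 ÷ €746.52435 ≈ 1.528.
That is a change of 52.8%.

52.8%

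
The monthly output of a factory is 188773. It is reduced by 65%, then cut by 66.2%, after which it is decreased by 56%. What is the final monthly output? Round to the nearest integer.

9826

65% decrease: 188773 × 0.35 = 66070.55.
66.2% decrease: 66070.55 × 0.338 = 22331.8459.
Apply the 56% decrease: 22331.8459 × 0.44 = 9826.012196 ≈ 9826.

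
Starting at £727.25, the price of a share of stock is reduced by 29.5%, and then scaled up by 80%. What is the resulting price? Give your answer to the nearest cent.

£922.88

29.5% decrease: £727.25 × 0.705 = £512.71125.
80% increase: £512.71125 × 1.8 = £922.88025 ≈ £922.88.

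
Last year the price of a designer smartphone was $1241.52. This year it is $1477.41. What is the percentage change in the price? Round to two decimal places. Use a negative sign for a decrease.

Change: $1477.41 − $1241.52 = $235.89.
Relative to the original: $235.89 ÷ $1241.52 ≈ 19.00%.

19.00%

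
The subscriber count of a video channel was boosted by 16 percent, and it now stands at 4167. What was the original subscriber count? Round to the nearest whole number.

3592

The overall multiplier applied was 1.16.
So the original subscriber count was 4167 ÷ 1.16 ≈ 3592.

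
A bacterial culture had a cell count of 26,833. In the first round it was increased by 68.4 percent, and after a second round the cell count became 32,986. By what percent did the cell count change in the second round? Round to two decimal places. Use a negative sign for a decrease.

-27.00%

After the first round: 26,833 × 1.684 = 45186.772.
Second-round multiplier: 32,986 ÷ 45186.772 ≈ 0.729992.
That is a change of -27.00%.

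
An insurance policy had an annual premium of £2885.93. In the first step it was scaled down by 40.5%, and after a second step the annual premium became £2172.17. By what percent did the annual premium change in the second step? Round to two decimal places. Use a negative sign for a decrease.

26.50%

After the first step: £2885.93 × 0.595 = £1717.12835.
Second-step multiplier: £2172.17 ÷ £1717.12835 ≈ 1.265002.
That is a change of 26.50%.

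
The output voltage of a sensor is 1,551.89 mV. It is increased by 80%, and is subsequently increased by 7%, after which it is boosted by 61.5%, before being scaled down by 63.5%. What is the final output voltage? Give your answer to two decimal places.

1,761.91 mV

Each change multiplies by a factor: 1.8 × 1.07 × 1.615 × 0.365 = 1.13532885.
1,551.89 × 1.13532885 = 1761.9054890265 ≈ 1,761.91.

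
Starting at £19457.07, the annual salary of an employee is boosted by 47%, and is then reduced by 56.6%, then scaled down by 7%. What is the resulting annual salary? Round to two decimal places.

After the 47% increase: £19457.07 × 1.47 = £28601.8929.
Apply the 56.6% decrease: £28601.8929 × 0.434 = £12413.2215186.
7% decrease: £12413.2215186 × 0.93 = £11544.296012298 ≈ £11544.30.

£11544.30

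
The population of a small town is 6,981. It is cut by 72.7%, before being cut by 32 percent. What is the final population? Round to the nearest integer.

1,296

Each change multiplies by a factor: 0.273 × 0.68 = 0.18564.
6,981 × 0.18564 = 1295.95284 ≈ 1,296.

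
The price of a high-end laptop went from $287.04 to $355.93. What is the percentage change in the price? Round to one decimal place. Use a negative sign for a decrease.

24.0%

Change: $355.93 − $287.04 = $68.89.
Relative to the original: $68.89 ÷ $287.04 ≈ 24.0%.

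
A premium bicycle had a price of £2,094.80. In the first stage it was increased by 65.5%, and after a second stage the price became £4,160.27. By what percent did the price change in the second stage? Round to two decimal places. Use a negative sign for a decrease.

20.00%

After the first stage: £2,094.80 × 1.655 = £3466.894.
Second-stage multiplier: £4,160.27 ÷ £3466.894 ≈ 1.199999.
That is a change of 20.00%.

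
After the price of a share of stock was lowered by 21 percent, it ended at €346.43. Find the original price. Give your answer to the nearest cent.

€438.52

The overall multiplier applied was 0.79.
So the original price was €346.43 ÷ 0.79 ≈ €438.52.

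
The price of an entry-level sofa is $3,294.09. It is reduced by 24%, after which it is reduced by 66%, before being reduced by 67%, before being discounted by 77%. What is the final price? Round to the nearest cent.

$64.61

After the 24% decrease: $3,294.09 × 0.76 = $2503.5084.
Apply the 66% decrease: $2503.5084 × 0.34 = $851.192856.
67% decrease: $851.192856 × 0.33 = $280.89364248.
After the 77% decrease: $280.89364248 × 0.23 = $64.6055377704 ≈ $64.61.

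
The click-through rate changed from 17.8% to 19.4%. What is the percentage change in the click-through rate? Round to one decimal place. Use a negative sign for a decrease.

The change is 19.4 − 17.8 = 1.6 percentage points.
Relative to the original 17.8%, that is 1.6 ÷ 17.8 ≈ 9.0%.

9.0%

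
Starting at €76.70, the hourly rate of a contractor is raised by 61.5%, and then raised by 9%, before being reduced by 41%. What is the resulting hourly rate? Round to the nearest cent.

After the 61.5% increase: €76.70 × 1.615 = €123.8705.
9% increase: €123.8705 × 1.09 = €135.018845.
41% decrease: €135.018845 × 0.59 = €79.66111855 ≈ €79.66.

€79.66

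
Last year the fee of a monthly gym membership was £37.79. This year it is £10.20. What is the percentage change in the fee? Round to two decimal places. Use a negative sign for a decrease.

Change: £10.20 − £37.79 = -£27.59.
Relative to the original: -£27.59 ÷ £37.79 ≈ -73.01%.

-73.01%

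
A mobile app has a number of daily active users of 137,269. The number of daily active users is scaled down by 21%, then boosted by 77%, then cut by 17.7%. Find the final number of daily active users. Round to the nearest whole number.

157,969

Each change multiplies by a factor: 0.79 × 1.77 × 0.823 = 1.1508009.
137,269 × 1.1508009 = 157969.2887421 ≈ 157,969.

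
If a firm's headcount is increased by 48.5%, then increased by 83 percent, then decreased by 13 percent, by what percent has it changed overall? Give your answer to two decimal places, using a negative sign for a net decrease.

A 48.5% increase multiplies by 1.485.
Then an 83% increase: 1.485 × 1.83 = 2.71755.
Then a 13% decrease: 2.71755 × 0.87 = 2.3642685.
Overall factor 2.3642685, i.e. 136.43%.

136.43%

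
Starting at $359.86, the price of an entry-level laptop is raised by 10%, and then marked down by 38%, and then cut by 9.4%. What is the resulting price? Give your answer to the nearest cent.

$222.35

10% increase: $359.86 × 1.1 = $395.846.
38% decrease: $395.846 × 0.62 = $245.42452.
After the 9.4% decrease: $245.42452 × 0.906 = $222.35461512 ≈ $222.35.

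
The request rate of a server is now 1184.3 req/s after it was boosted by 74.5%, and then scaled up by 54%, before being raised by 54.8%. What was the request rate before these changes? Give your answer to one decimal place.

284.7 req/s

The overall multiplier applied was 1.745 × 1.54 × 1.548 = 4.1599404.
So the original request rate was 1184.3 ÷ 4.1599404 ≈ 284.7 req/s.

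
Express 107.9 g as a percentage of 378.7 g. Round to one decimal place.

28.5%

107.9 g ÷ 378.7 g ≈ 28.5%.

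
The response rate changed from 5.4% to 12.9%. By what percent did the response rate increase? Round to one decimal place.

The change is 12.9 − 5.4 = 7.5 percentage points.
Relative to the original 5.4%, that is 7.5 ÷ 5.4 ≈ 138.9%.
So the response rate rose by 138.9%.

138.9%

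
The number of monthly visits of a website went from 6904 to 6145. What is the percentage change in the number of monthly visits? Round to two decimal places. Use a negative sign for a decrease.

-10.99%

Change: 6145 − 6904 = -759.
Relative to the original: -759 ÷ 6904 ≈ -10.99%.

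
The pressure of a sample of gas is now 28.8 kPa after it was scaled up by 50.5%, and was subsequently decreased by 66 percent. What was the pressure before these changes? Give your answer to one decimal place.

The overall multiplier applied was 1.505 × 0.34 = 0.5117.
So the original pressure was 28.8 ÷ 0.5117 ≈ 56.3 kPa.

56.3 kPa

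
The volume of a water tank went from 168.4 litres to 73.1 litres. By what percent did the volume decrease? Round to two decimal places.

56.59%

Change: 73.1 − 168.4 = -95.3.
Relative to the original: -95.3 ÷ 168.4 ≈ -56.59%.
So the volume decreased by 56.59%.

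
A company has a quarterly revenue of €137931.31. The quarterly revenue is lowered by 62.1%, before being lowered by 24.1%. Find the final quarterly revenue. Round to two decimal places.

After the 62.1% decrease: €137931.31 × 0.379 = €52275.96649.
24.1% decrease: €52275.96649 × 0.759 = €39677.45856591 ≈ €39677.46.

€39677.46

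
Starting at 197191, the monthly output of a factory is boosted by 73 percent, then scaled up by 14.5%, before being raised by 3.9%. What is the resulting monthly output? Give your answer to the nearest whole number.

405839

Each change multiplies by a factor: 1.73 × 1.145 × 1.039 = 2.05810315.
197191 × 2.05810315 = 405839.41825165 ≈ 405839.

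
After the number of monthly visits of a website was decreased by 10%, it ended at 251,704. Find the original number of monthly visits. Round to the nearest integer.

279,671

The overall multiplier applied was 0.9.
So the original number of monthly visits was 251,704 ÷ 0.9 ≈ 279,671.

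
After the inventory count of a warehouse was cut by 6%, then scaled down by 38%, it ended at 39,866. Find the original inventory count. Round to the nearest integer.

The overall multiplier applied was 0.94 × 0.62 = 0.5828.
So the original inventory count was 39,866 ÷ 0.5828 ≈ 68,404.

68,404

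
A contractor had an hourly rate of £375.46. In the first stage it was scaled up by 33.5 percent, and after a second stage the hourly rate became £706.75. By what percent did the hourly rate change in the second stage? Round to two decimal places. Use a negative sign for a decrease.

After the first stage: £375.46 × 1.335 = £501.2391.
Second-stage multiplier: £706.75 ÷ £501.2391 ≈ 1.410006.
That is a change of 41.00%.

41.00%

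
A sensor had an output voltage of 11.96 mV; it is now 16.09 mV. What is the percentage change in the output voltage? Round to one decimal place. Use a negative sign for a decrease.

34.5%

Change: 16.09 − 11.96 = 4.13.
Relative to the original: 4.13 ÷ 11.96 ≈ 34.5%.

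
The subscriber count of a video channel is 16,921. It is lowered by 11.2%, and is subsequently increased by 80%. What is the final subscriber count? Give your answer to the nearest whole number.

Each change multiplies by a factor: 0.888 × 1.8 = 1.5984.
16,921 × 1.5984 = 27046.5264 ≈ 27,047.

27,047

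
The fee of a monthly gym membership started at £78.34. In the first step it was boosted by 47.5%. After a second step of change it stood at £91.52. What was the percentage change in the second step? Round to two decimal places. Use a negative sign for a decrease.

-20.80%

After the first step: £78.34 × 1.475 = £115.5515.
Second-step multiplier: £91.52 ÷ £115.5515 ≈ 0.792028.
That is a change of -20.80%.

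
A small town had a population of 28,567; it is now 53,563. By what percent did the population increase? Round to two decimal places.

87.50%

Change: 53,563 − 28,567 = 24,996.
Relative to the original: 24,996 ÷ 28,567 ≈ 87.50%.
So the population increased by 87.50%.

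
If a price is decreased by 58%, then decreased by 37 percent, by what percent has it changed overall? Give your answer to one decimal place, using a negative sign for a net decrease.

-73.5%

A 58% decrease multiplies by 0.42.
Then a 37% decrease: 0.42 × 0.63 = 0.2646.
Overall factor 0.2646, i.e. -73.5%.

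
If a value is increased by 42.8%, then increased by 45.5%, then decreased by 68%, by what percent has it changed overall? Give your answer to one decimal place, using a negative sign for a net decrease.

A 42.8% increase multiplies by 1.428.
Then a 45.5% increase: 1.428 × 1.455 = 2.07774.
Then a 68% decrease: 2.07774 × 0.32 = 0.6648768.
Overall factor 0.6648768, i.e. -33.5%.

-33.5%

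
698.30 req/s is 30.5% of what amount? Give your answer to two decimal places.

2,289.51 req/s

698.30 req/s ÷ 0.305 ≈ 2,289.51 req/s.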